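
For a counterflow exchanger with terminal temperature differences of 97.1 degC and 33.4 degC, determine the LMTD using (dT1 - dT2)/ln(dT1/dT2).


LMTD = (dT1 - dT2) / ln(dT1/dT2)
= (97.1 - 33.4) / ln(97.1 / 33.4) = 63.7 / 1.06719 = 59.69

59.69 degC


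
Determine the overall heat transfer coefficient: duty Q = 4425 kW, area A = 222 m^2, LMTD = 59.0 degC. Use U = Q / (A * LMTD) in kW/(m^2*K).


From Q = U*A*LMTD, U = Q / (A * LMTD)
U = 4425 / (222 * 59.0) = 4425 / 13098 = 0.3378

0.3378 kW/(m^2*K)


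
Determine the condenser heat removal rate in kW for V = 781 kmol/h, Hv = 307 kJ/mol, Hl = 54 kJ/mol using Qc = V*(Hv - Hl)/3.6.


Qc = 781 * (307 - 54) / 3.6 = 781 * 253 / 3.6 = 54890

54890 kW


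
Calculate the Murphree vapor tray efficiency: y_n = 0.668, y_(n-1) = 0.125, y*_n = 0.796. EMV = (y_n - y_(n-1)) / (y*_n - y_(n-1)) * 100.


Murphree vapor efficiency: EMV = (y_n - y_(n-1)) / (y*_n - y_(n-1)) * 100
EMV = (0.668 - 0.125) / (0.796 - 0.125) * 100 = 0.543 / 0.671 * 100 = 80.92

80.92 %


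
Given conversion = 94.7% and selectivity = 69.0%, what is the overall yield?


Overall yield = conversion (%) * selectivity (%) / 100
Conversion = 94.7%, Selectivity = 69.0%
Y = 94.7 * 69.0 / 100
= 65.343 %

65.343 %


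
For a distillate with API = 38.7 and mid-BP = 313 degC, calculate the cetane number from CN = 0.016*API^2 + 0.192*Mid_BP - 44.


CN = 0.016 * 38.7^2 + 0.192 * 313 - 44
CN = 23.96304 + 60.096 - 44 = 40.05904

40.05904


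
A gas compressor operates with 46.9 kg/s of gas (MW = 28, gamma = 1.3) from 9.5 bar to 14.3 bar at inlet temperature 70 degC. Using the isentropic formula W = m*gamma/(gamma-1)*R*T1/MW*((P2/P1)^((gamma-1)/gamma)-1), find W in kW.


Isentropic work: W = m*(gamma/(gamma-1))*(R*T1/MW)*((P2/P1)^((gamma-1)/gamma) - 1)
T1 = 70 + 273.15 = 343.15 K
Pressure ratio = 14.3 / 9.5 = 1.50526
Exponent = (1.3 - 1)/1.3 = 0.230769
(P2/P1)^exp - 1 = 1.50526^0.230769 - 1 = 0.0989735
W = 46.9 * 1.3 / 0.3 * 8.314 * 343.15 / 28 * 0.0989735 = 2050

2050 kW


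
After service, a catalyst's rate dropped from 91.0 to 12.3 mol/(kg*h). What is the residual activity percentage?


Activity (%) = (rate_used / rate_fresh) * 100
rate_used = 12.3, rate_fresh = 91.0
= (12.3 / 91.0) * 100
= 0.1352 * 100 = 13.52

13.52 %


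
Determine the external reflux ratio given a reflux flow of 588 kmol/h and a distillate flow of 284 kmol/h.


Reflux ratio definition: R = L / D (liquid returned / distillate withdrawn)
L = 588 kmol/h, D = 284 kmol/h
R = 588 / 284 = 2.070

2.070


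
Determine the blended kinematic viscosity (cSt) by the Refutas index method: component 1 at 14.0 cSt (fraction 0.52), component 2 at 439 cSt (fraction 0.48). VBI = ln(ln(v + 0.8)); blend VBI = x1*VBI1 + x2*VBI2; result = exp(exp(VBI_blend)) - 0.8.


Refutas method: VBN_i = 14.534*ln(ln(visc_i + 0.8)) + 10.975, blended linearly by mass fraction; since VBN is linear in VBI_i = ln(ln(visc_i + 0.8)) and the fractions sum to 1, blend VBI directly: visc = exp(exp(VBI_blend)) - 0.8
VBI_1 = ln(ln(14.0 + 0.8)) = 0.99126
VBI_2 = ln(ln(439 + 0.8)) = 1.80604
VBI_blend = 0.52 * 0.99126 + 0.48 * 1.80604 = 1.38235
visc_blend = exp(exp(1.38235)) - 0.8 = 52.95

52.95 cSt


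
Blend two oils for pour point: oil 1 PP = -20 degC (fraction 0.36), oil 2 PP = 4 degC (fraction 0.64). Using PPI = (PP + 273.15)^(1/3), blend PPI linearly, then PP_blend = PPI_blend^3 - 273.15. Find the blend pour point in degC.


PPI_1 = (-20 + 273.15)^(1/3) = 6.325953
PPI_2 = (4 + 273.15)^(1/3) = 6.51986
PPI_blend = 0.36 * 6.325953 + 0.64 * 6.51986 = 6.450053
PP_blend = 6.450053^3 - 273.15 = 268.3427 - 273.15 = -4.81

-4.81 degC


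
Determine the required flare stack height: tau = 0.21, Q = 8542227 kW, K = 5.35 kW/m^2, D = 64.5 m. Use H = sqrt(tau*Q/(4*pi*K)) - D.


tau*Q/(4*pi*K) = 0.21 * 8542227 / (4 * pi * 5.35) = 26682.5
sqrt(26682.5) = 163.348
H = 163.348 - 64.5 = 98.85

98.85 m


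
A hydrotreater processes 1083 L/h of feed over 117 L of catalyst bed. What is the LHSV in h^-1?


LHSV = volumetric feed rate / catalyst volume
= 1083 L/h / 117 L
= 9.256 h^-1

9.256 h^-1


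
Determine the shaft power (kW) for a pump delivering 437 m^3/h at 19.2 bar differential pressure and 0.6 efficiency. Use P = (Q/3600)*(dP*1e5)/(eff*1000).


Q = 437 / 3600 = 0.121389 m^3/s
P = 0.121389 * (19.2 * 1e5) / 0.6 / 1000 = 388.4

388.4 kW


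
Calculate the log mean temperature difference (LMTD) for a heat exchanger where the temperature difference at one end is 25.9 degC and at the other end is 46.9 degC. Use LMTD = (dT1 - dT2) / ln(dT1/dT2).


LMTD = (dT1 - dT2) / ln(dT1/dT2)
= (25.9 - 46.9) / ln(25.9 / 46.9) = -21 / -0.593775 = 35.37

35.37 degC


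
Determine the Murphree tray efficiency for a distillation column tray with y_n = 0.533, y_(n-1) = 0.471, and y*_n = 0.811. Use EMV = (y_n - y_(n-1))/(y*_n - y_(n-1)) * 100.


Murphree vapor efficiency: EMV = (y_n - y_(n-1)) / (y*_n - y_(n-1)) * 100
EMV = (0.533 - 0.471) / (0.811 - 0.471) * 100 = 0.062 / 0.34 * 100 = 18.24

18.24 %


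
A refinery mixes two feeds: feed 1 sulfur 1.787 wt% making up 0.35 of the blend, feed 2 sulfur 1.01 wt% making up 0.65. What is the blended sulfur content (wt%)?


Linear sulfur blending: S_blend = x1*S1 + x2*S2
Contribution 1: 0.35 * 1.787 = 0.62545 wt%
Contribution 2: 0.65 * 1.01 = 0.6565 wt%
S_blend = 0.62545 + 0.6565 = 1.28195

1.28195 wt%


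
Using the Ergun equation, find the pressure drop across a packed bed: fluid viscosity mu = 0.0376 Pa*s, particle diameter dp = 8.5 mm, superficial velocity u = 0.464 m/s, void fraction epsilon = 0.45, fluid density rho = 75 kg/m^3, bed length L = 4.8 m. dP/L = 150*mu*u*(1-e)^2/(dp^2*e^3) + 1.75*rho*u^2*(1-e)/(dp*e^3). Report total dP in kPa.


dp = 8.5 mm = 0.0085 m
Viscous term = 150*0.0376*0.464*(1-0.45)^2 / (0.0085^2*0.45^3) = 120239
Inertial term = 1.75*75*0.464^2*(1-0.45) / (0.0085*0.45^3) = 20065.1
dP/L = 120239 + 20065.1 = 140304 Pa/m
dP = 140304 * 4.8 / 1000 = 673.5 kPa

673.5 kPa


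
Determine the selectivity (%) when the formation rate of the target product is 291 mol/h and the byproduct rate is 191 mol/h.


Selectivity = desired / (desired + undesired) * 100
Total products = 291 + 191 = 482 mol/h
S = 291 / 482 * 100
= 0.6037 * 100
= 60.37 %

60.37 %


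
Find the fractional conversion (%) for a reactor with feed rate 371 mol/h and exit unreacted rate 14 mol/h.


X = (F_in - F_out) / F_in * 100
Moles reacted = 371 - 14 = 357
X = 357 / 371 * 100
= 0.9623 * 100
= 96.23 %

96.23 %


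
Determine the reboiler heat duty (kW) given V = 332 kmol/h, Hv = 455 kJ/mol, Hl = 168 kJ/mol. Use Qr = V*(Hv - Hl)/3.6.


Qr = 332 * (455 - 168) / 3.6 = 332 * 287 / 3.6 = 26470

26470 kW


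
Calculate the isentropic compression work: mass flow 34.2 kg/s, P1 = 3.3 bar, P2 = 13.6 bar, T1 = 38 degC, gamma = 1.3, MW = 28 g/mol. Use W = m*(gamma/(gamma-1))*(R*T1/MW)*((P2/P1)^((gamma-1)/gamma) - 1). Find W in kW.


Isentropic work: W = m*(gamma/(gamma-1))*(R*T1/MW)*((P2/P1)^((gamma-1)/gamma) - 1)
T1 = 38 + 273.15 = 311.15 K
Pressure ratio = 13.6 / 3.3 = 4.12121
Exponent = (1.3 - 1)/1.3 = 0.230769
(P2/P1)^exp - 1 = 4.12121^0.230769 - 1 = 0.386528
W = 34.2 * 1.3 / 0.3 * 8.314 * 311.15 / 28 * 0.386528 = 5292

5292 kW


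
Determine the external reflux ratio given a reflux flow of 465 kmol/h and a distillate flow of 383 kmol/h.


Reflux ratio definition: R = L / D (liquid returned / distillate withdrawn)
L = 465 kmol/h, D = 383 kmol/h
R = 465 / 383 = 1.214

1.214


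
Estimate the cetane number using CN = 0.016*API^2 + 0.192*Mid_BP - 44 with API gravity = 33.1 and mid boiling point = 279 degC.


CN = 0.016 * 33.1^2 + 0.192 * 279 - 44
CN = 17.52976 + 53.568 - 44 = 27.09776

27.09776


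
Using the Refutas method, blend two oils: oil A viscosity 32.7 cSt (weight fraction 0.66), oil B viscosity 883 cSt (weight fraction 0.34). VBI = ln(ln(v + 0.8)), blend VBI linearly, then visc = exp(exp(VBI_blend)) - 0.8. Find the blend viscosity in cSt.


Refutas method: VBN_i = 14.534*ln(ln(visc_i + 0.8)) + 10.975, blended linearly by mass fraction; since VBN is linear in VBI_i = ln(ln(visc_i + 0.8)) and the fractions sum to 1, blend VBI directly: visc = exp(exp(VBI_blend)) - 0.8
VBI_1 = ln(ln(32.7 + 0.8)) = 1.25606
VBI_2 = ln(ln(883 + 0.8)) = 1.9146
VBI_blend = 0.66 * 1.25606 + 0.34 * 1.9146 = 1.47996
visc_blend = exp(exp(1.47996)) - 0.8 = 80.06

80.06 cSt


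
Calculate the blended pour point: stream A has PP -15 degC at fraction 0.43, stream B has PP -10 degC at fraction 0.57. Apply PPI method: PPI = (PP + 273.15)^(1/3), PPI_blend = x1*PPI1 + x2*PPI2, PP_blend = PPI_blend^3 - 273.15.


PPI_1 = (-15 + 273.15)^(1/3) = 6.36733
PPI_2 = (-10 + 273.15)^(1/3) = 6.408176
PPI_blend = 0.43 * 6.36733 + 0.57 * 6.408176 = 6.390612
PP_blend = 6.390612^3 - 273.15 = 260.9921 - 273.15 = -12.16

-12.16 degC


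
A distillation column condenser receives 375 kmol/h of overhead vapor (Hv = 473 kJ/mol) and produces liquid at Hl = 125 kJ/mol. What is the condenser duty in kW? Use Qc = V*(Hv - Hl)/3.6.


Qc = 375 * (473 - 125) / 3.6 = 375 * 348 / 3.6 = 36250

36250 kW


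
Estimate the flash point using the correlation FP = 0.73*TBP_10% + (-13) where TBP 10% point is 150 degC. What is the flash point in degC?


FP = 0.73 * 150 + (-13) = 96.5

96.5 degC


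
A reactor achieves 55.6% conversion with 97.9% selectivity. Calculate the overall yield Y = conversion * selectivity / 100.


Overall yield = conversion (%) * selectivity (%) / 100
Conversion = 55.6%, Selectivity = 97.9%
Y = 55.6 * 97.9 / 100
= 54.4324 %

54.4324 %


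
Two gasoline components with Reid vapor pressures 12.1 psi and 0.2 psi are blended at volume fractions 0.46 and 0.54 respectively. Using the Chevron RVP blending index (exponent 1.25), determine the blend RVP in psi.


Chevron index: RVP_blend = (sum xi*RVPi^1.25)^(1/1.25)
RVP^1.25 terms: 0.46 * 12.1^1.25 + 0.54 * 0.2^1.25 = 10.4532
RVP_blend = 10.4532^(1/1.25) = 6.537

6.537 psi


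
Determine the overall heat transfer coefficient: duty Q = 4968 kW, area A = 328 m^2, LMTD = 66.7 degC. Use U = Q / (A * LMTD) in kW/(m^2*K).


From Q = U*A*LMTD, U = Q / (A * LMTD)
U = 4968 / (328 * 66.7) = 4968 / 21877.6 = 0.2271

0.2271 kW/(m^2*K)


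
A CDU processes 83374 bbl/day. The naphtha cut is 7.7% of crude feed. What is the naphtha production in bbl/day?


Crude throughput = 83374 bbl/day
Fraction yield = 7.7%
yield = throughput * fraction / 100
yield = 83374 * 7.7 / 100 = 6419.798

6419.798 bbl/day


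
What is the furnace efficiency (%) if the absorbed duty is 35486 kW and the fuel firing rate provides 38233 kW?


Furnace efficiency = Q_absorbed / Q_fuel * 100
= 35486 / 38233 * 100 = 92.82

92.82 %


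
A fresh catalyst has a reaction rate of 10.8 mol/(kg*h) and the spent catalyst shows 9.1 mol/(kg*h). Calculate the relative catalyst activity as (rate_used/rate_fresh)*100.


Activity (%) = (rate_used / rate_fresh) * 100
rate_used = 9.1, rate_fresh = 10.8
= (9.1 / 10.8) * 100
= 0.8426 * 100 = 84.26

84.26 %


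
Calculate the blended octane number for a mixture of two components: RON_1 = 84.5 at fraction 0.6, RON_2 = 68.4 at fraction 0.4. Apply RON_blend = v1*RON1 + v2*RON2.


Linear blending: RON_blend = sum(vi * RONi)
Contribution 1: 0.6 * 84.5 = 50.7
Contribution 2: 0.4 * 68.4 = 27.36
RON_blend = 50.7 + 27.36 = 78.06

78.06


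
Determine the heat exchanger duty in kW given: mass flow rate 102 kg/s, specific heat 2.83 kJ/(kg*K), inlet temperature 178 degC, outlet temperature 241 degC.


Q = m_dot * cp * delta_T
delta_T = 241 - 178 = 63 K
Q = 102 * 2.83 * 63
= 288.66 * 63
= 18185.58 kW

18185.58 kW


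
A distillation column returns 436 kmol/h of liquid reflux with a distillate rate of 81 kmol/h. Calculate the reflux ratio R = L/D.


Reflux ratio definition: R = L / D (liquid returned / distillate withdrawn)
L = 436 kmol/h, D = 81 kmol/h
R = 436 / 81 = 5.383

5.383


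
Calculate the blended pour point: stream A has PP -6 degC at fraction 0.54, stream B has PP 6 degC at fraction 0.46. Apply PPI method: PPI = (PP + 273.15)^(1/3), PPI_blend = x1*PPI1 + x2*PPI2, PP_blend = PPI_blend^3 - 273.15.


PPI_1 = (-6 + 273.15)^(1/3) = 6.440482
PPI_2 = (6 + 273.15)^(1/3) = 6.535506
PPI_blend = 0.54 * 6.440482 + 0.46 * 6.535506 = 6.484193
PP_blend = 6.484193^3 - 273.15 = 272.6263 - 273.15 = -0.52

-0.52 degC


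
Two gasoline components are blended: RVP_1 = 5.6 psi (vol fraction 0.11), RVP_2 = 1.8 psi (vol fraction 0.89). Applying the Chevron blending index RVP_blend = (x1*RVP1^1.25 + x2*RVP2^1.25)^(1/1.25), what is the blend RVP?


Chevron index: RVP_blend = (sum xi*RVPi^1.25)^(1/1.25)
RVP^1.25 terms: 0.11 * 5.6^1.25 + 0.89 * 1.8^1.25 = 2.80319
RVP_blend = 2.80319^(1/1.25) = 2.281

2.281 psi


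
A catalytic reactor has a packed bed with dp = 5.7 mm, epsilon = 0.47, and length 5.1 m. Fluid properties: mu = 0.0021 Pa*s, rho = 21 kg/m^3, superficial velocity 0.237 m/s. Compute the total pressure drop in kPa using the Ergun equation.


dp = 5.7 mm = 0.0057 m
Viscous term = 150*0.0021*0.237*(1-0.47)^2 / (0.0057^2*0.47^3) = 6216.81
Inertial term = 1.75*21*0.237^2*(1-0.47) / (0.0057*0.47^3) = 1848.68
dP/L = 6216.81 + 1848.68 = 8065.49 Pa/m
dP = 8065.49 * 5.1 / 1000 = 41.13 kPa

41.13 kPa


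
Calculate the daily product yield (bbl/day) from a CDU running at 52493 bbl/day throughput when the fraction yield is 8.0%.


Crude throughput = 52493 bbl/day
Fraction yield = 8.0%
yield = throughput * fraction / 100
yield = 52493 * 8.0 / 100 = 4199.44

4199.44 bbl/day


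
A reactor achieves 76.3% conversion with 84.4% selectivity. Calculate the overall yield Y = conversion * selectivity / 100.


Overall yield = conversion (%) * selectivity (%) / 100
Conversion = 76.3%, Selectivity = 84.4%
Y = 76.3 * 84.4 / 100
= 64.3972 %

64.3972 %


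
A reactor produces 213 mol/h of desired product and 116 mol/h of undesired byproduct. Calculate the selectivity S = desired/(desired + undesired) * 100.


Selectivity = desired / (desired + undesired) * 100
Total products = 213 + 116 = 329 mol/h
S = 213 / 329 * 100
= 0.6474 * 100
= 64.74 %

64.74 %


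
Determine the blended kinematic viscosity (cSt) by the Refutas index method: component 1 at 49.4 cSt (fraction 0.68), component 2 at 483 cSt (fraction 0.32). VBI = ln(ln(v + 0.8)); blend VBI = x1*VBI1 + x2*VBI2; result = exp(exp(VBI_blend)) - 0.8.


Refutas method: VBN_i = 14.534*ln(ln(visc_i + 0.8)) + 10.975, blended linearly by mass fraction; since VBN is linear in VBI_i = ln(ln(visc_i + 0.8)) and the fractions sum to 1, blend VBI directly: visc = exp(exp(VBI_blend)) - 0.8
VBI_1 = ln(ln(49.4 + 0.8)) = 1.36507
VBI_2 = ln(ln(483 + 0.8)) = 1.82159
VBI_blend = 0.68 * 1.36507 + 0.32 * 1.82159 = 1.51116
visc_blend = exp(exp(1.51116)) - 0.8 = 92.14

92.14 cSt


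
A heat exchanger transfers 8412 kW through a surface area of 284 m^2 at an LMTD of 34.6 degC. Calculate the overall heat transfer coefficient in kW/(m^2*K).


From Q = U*A*LMTD, U = Q / (A * LMTD)
U = 8412 / (284 * 34.6) = 8412 / 9826.4 = 0.8561

0.8561 kW/(m^2*K)


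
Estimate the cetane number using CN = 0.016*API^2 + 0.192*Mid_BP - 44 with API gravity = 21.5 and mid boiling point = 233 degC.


CN = 0.016 * 21.5^2 + 0.192 * 233 - 44
CN = 7.396 + 44.736 - 44 = 8.132

8.132


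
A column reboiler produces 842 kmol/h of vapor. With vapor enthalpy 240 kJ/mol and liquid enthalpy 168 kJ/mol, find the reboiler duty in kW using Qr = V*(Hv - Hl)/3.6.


Qr = 842 * (240 - 168) / 3.6 = 842 * 72 / 3.6 = 16840

16840 kW


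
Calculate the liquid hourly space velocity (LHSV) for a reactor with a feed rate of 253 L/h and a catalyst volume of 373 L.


LHSV = volumetric feed rate / catalyst volume
= 253 L/h / 373 L
= 0.6783 h^-1

0.6783 h^-1


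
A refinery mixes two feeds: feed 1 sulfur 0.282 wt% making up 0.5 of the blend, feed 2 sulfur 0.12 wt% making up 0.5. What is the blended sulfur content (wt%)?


Linear sulfur blending: S_blend = x1*S1 + x2*S2
Contribution 1: 0.5 * 0.282 = 0.141 wt%
Contribution 2: 0.5 * 0.12 = 0.06 wt%
S_blend = 0.141 + 0.06 = 0.201

0.201 wt%


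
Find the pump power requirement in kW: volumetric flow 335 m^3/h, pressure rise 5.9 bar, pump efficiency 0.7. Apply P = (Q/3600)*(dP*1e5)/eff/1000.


Q = 335 / 3600 = 0.0930556 m^3/s
P = 0.0930556 * (5.9 * 1e5) / 0.7 / 1000 = 78.43

78.43 kW


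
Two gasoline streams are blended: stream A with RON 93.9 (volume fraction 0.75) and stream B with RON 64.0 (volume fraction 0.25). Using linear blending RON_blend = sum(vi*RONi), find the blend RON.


Linear blending: RON_blend = sum(vi * RONi)
Contribution 1: 0.75 * 93.9 = 70.425
Contribution 2: 0.25 * 64.0 = 16
RON_blend = 70.425 + 16 = 86.425

86.425


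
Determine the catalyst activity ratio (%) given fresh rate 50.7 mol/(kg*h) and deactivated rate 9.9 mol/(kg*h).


Activity (%) = (rate_used / rate_fresh) * 100
rate_used = 9.9, rate_fresh = 50.7
= (9.9 / 50.7) * 100
= 0.1953 * 100 = 19.53

19.53 %


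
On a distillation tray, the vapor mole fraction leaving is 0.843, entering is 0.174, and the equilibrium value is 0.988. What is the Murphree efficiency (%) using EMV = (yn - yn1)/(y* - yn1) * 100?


Murphree vapor efficiency: EMV = (y_n - y_(n-1)) / (y*_n - y_(n-1)) * 100
EMV = (0.843 - 0.174) / (0.988 - 0.174) * 100 = 0.669 / 0.814 * 100 = 82.19

82.19 %


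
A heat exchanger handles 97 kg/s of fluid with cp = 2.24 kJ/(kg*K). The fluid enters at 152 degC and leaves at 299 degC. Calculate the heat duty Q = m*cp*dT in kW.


Q = m_dot * cp * delta_T
delta_T = 299 - 152 = 147 K
Q = 97 * 2.24 * 147
= 217.28 * 147
= 31940.16 kW

31940.16 kW


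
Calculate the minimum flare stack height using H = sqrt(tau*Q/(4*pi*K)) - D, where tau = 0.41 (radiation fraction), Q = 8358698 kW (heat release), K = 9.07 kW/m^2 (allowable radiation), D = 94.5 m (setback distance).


tau*Q/(4*pi*K) = 0.41 * 8358698 / (4 * pi * 9.07) = 30068.1
sqrt(30068.1) = 173.402
H = 173.402 - 94.5 = 78.90

78.90 m


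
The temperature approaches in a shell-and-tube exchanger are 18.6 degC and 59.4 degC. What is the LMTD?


LMTD = (dT1 - dT2) / ln(dT1/dT2)
= (18.6 - 59.4) / ln(18.6 / 59.4) = -40.8 / -1.16113 = 35.14

35.14 degC


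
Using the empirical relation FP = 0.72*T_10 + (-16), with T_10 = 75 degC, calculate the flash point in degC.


FP = 0.72 * 75 + (-16) = 38

38 degC


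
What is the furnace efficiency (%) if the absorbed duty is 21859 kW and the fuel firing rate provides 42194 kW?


Furnace efficiency = Q_absorbed / Q_fuel * 100
= 21859 / 42194 * 100 = 51.81

51.81 %


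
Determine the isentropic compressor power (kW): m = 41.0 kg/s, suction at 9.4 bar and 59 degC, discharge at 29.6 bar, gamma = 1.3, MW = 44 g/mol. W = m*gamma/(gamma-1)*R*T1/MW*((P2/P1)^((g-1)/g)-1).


Isentropic work: W = m*(gamma/(gamma-1))*(R*T1/MW)*((P2/P1)^((gamma-1)/gamma) - 1)
T1 = 59 + 273.15 = 332.15 K
Pressure ratio = 29.6 / 9.4 = 3.14894
Exponent = (1.3 - 1)/1.3 = 0.230769
(P2/P1)^exp - 1 = 3.14894^0.230769 - 1 = 0.303049
W = 41.0 * 1.3 / 0.3 * 8.314 * 332.15 / 44 * 0.303049 = 3379

3379 kW


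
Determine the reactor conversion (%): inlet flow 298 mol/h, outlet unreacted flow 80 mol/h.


X = (F_in - F_out) / F_in * 100
Moles reacted = 298 - 80 = 218
X = 218 / 298 * 100
= 0.7315 * 100
= 73.15 %

73.15 %


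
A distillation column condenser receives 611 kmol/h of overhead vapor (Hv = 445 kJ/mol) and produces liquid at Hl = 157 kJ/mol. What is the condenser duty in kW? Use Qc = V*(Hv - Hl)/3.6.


Qc = 611 * (445 - 157) / 3.6 = 611 * 288 / 3.6 = 48880

48880 kW


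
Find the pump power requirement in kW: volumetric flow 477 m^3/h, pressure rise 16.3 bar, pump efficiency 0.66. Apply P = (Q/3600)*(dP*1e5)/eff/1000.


Q = 477 / 3600 = 0.1325 m^3/s
P = 0.1325 * (16.3 * 1e5) / 0.66 / 1000 = 327.2

327.2 kW


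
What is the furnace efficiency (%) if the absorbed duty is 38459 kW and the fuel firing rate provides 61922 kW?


Furnace efficiency = Q_absorbed / Q_fuel * 100
= 38459 / 61922 * 100 = 62.11

62.11 %


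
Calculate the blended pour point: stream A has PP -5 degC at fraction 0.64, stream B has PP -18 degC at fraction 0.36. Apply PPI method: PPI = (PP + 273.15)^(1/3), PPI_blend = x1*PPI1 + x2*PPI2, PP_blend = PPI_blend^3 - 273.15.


PPI_1 = (-5 + 273.15)^(1/3) = 6.448508
PPI_2 = (-18 + 273.15)^(1/3) = 6.342569
PPI_blend = 0.64 * 6.448508 + 0.36 * 6.342569 = 6.41037
PP_blend = 6.41037^3 - 273.15 = 263.4203 - 273.15 = -9.73

-9.73 degC


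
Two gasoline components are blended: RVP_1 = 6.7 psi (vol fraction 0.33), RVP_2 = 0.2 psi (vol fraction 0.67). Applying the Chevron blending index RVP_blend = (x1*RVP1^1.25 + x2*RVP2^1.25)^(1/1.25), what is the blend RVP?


Chevron index: RVP_blend = (sum xi*RVPi^1.25)^(1/1.25)
RVP^1.25 terms: 0.33 * 6.7^1.25 + 0.67 * 0.2^1.25 = 3.6468
RVP_blend = 3.6468^(1/1.25) = 2.815

2.815 psi


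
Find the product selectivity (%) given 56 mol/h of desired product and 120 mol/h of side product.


Selectivity = desired / (desired + undesired) * 100
Total products = 56 + 120 = 176 mol/h
S = 56 / 176 * 100
= 0.3182 * 100
= 31.82 %

31.82 %


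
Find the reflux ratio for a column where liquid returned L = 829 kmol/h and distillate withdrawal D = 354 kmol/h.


Reflux ratio definition: R = L / D (liquid returned / distillate withdrawn)
L = 829 kmol/h, D = 354 kmol/h
R = 829 / 354 = 2.342

2.342


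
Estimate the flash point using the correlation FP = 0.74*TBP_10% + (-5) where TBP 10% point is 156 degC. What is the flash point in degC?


FP = 0.74 * 156 + (-5) = 110.44

110.44 degC


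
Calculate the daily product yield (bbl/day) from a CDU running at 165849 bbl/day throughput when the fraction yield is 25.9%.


Crude throughput = 165849 bbl/day
Fraction yield = 25.9%
yield = throughput * fraction / 100
yield = 165849 * 25.9 / 100 = 42954.891

42954.891 bbl/day


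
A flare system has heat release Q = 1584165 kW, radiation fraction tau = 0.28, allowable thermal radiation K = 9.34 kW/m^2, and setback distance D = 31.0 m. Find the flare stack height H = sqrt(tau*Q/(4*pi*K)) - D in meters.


tau*Q/(4*pi*K) = 0.28 * 1584165 / (4 * pi * 9.34) = 3779.22
sqrt(3779.22) = 61.4754
H = 61.4754 - 31.0 = 30.48

30.48 m


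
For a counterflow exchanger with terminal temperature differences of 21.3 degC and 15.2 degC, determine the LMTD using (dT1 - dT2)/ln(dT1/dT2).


LMTD = (dT1 - dT2) / ln(dT1/dT2)
= (21.3 - 15.2) / ln(21.3 / 15.2) = 6.1 / 0.337412 = 18.08

18.08 degC


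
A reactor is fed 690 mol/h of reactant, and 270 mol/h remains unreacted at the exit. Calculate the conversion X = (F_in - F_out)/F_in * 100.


X = (F_in - F_out) / F_in * 100
Moles reacted = 690 - 270 = 420
X = 420 / 690 * 100
= 0.6087 * 100
= 60.87 %

60.87 %


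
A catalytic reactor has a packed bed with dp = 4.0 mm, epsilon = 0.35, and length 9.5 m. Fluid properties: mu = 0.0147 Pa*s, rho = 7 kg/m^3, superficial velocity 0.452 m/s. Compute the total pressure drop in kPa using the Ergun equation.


dp = 4.0 mm = 0.004 m
Viscous term = 150*0.0147*0.452*(1-0.35)^2 / (0.004^2*0.35^3) = 613832
Inertial term = 1.75*7*0.452^2*(1-0.35) / (0.004*0.35^3) = 9485.54
dP/L = 613832 + 9485.54 = 623318 Pa/m
dP = 623318 * 9.5 / 1000 = 5922 kPa

5922 kPa


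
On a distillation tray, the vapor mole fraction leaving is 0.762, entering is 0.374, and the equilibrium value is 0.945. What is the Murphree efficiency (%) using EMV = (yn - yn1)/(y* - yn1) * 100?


Murphree vapor efficiency: EMV = (y_n - y_(n-1)) / (y*_n - y_(n-1)) * 100
EMV = (0.762 - 0.374) / (0.945 - 0.374) * 100 = 0.388 / 0.571 * 100 = 67.95

67.95 %


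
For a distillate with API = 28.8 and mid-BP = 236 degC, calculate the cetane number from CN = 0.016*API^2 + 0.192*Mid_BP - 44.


CN = 0.016 * 28.8^2 + 0.192 * 236 - 44
CN = 13.27104 + 45.312 - 44 = 14.58304

14.58304


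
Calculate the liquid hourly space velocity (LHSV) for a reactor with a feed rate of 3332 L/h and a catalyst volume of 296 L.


LHSV = volumetric feed rate / catalyst volume
= 3332 L/h / 296 L
= 11.26 h^-1

11.26 h^-1


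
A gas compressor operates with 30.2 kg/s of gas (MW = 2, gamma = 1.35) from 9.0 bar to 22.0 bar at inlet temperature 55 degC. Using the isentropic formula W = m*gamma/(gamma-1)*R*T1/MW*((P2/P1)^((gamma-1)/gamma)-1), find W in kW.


Isentropic work: W = m*(gamma/(gamma-1))*(R*T1/MW)*((P2/P1)^((gamma-1)/gamma) - 1)
T1 = 55 + 273.15 = 328.15 K
Pressure ratio = 22.0 / 9.0 = 2.44444
Exponent = (1.35 - 1)/1.35 = 0.259259
(P2/P1)^exp - 1 = 2.44444^0.259259 - 1 = 0.260779
W = 30.2 * 1.35 / 0.35 * 8.314 * 328.15 / 2 * 0.260779 = 41440

41440 kW


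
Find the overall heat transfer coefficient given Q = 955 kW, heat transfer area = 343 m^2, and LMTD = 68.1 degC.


From Q = U*A*LMTD, U = Q / (A * LMTD)
U = 955 / (343 * 68.1) = 955 / 23358.3 = 0.04088

0.04088 kW/(m^2*K)


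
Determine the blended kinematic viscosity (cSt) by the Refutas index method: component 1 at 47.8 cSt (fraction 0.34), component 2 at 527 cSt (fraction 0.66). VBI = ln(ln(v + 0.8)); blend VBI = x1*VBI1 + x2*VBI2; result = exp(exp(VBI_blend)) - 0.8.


Refutas method: VBN_i = 14.534*ln(ln(visc_i + 0.8)) + 10.975, blended linearly by mass fraction; since VBN is linear in VBI_i = ln(ln(visc_i + 0.8)) and the fractions sum to 1, blend VBI directly: visc = exp(exp(VBI_blend)) - 0.8
VBI_1 = ln(ln(47.8 + 0.8)) = 1.35677
VBI_2 = ln(ln(527 + 0.8)) = 1.83557
VBI_blend = 0.34 * 1.35677 + 0.66 * 1.83557 = 1.67278
visc_blend = exp(exp(1.67278)) - 0.8 = 205.0

205.0 cSt


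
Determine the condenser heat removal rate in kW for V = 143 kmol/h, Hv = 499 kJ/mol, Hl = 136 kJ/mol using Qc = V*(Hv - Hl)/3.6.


Qc = 143 * (499 - 136) / 3.6 = 143 * 363 / 3.6 = 14420

14420 kW


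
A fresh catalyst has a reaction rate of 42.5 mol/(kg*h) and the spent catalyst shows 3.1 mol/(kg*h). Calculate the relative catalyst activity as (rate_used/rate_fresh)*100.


Activity (%) = (rate_used / rate_fresh) * 100
rate_used = 3.1, rate_fresh = 42.5
= (3.1 / 42.5) * 100
= 0.07294 * 100 = 7.294

7.294 %


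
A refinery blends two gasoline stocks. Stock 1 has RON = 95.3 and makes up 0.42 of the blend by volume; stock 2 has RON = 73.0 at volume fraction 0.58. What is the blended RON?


Linear blending: RON_blend = sum(vi * RONi)
Contribution 1: 0.42 * 95.3 = 40.026
Contribution 2: 0.58 * 73.0 = 42.34
RON_blend = 40.026 + 42.34 = 82.366

82.366


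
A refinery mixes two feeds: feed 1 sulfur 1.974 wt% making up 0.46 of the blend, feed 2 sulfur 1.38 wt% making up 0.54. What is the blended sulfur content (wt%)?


Linear sulfur blending: S_blend = x1*S1 + x2*S2
Contribution 1: 0.46 * 1.974 = 0.90804 wt%
Contribution 2: 0.54 * 1.38 = 0.7452 wt%
S_blend = 0.90804 + 0.7452 = 1.65324

1.65324 wt%


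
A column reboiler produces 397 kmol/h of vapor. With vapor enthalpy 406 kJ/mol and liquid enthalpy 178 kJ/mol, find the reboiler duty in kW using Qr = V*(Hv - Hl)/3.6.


Qr = 397 * (406 - 178) / 3.6 = 397 * 228 / 3.6 = 25140

25140 kW


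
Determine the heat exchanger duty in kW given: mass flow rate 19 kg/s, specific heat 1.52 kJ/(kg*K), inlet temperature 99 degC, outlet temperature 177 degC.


Q = m_dot * cp * delta_T
delta_T = 177 - 99 = 78 K
Q = 19 * 1.52 * 78
= 28.88 * 78
= 2252.64 kW

2252.64 kW


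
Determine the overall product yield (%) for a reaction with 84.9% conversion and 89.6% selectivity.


Overall yield = conversion (%) * selectivity (%) / 100
Conversion = 84.9%, Selectivity = 89.6%
Y = 84.9 * 89.6 / 100
= 76.0704 %

76.0704 %


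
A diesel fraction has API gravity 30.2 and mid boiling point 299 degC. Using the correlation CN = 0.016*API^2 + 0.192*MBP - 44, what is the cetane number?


CN = 0.016 * 30.2^2 + 0.192 * 299 - 44
CN = 14.59264 + 57.408 - 44 = 28.00064

28.00064


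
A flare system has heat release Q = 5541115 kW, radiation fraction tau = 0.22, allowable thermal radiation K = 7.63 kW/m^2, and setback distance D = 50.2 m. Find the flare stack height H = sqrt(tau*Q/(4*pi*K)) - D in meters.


tau*Q/(4*pi*K) = 0.22 * 5541115 / (4 * pi * 7.63) = 12714.1
sqrt(12714.1) = 112.757
H = 112.757 - 50.2 = 62.56

62.56 m


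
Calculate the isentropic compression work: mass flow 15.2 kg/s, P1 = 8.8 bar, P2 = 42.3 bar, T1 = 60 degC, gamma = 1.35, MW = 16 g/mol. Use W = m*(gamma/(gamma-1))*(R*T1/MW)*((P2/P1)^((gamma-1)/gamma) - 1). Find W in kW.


Isentropic work: W = m*(gamma/(gamma-1))*(R*T1/MW)*((P2/P1)^((gamma-1)/gamma) - 1)
T1 = 60 + 273.15 = 333.15 K
Pressure ratio = 42.3 / 8.8 = 4.80682
Exponent = (1.35 - 1)/1.35 = 0.259259
(P2/P1)^exp - 1 = 4.80682^0.259259 - 1 = 0.502373
W = 15.2 * 1.35 / 0.35 * 8.314 * 333.15 / 16 * 0.502373 = 5099

5099 kW


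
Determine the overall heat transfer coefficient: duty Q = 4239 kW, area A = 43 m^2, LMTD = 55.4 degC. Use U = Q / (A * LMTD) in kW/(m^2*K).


From Q = U*A*LMTD, U = Q / (A * LMTD)
U = 4239 / (43 * 55.4) = 4239 / 2382.2 = 1.779

1.779 kW/(m^2*K)


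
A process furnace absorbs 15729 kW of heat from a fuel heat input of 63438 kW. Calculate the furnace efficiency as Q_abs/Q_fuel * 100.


Furnace efficiency = Q_absorbed / Q_fuel * 100
= 15729 / 63438 * 100 = 24.79

24.79 %


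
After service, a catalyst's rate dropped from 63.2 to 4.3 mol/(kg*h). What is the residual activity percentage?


Activity (%) = (rate_used / rate_fresh) * 100
rate_used = 4.3, rate_fresh = 63.2
= (4.3 / 63.2) * 100
= 0.06804 * 100 = 6.804

6.804 %


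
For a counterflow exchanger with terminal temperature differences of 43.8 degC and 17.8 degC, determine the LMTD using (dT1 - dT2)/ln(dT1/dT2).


LMTD = (dT1 - dT2) / ln(dT1/dT2)
= (43.8 - 17.8) / ln(43.8 / 17.8) = 26 / 0.900435 = 28.87

28.87 degC


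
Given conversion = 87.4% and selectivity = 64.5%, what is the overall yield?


Overall yield = conversion (%) * selectivity (%) / 100
Conversion = 87.4%, Selectivity = 64.5%
Y = 87.4 * 64.5 / 100
= 56.373 %

56.373 %


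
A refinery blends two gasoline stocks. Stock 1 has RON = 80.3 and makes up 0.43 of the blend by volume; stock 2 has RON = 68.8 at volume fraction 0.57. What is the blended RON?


Linear blending: RON_blend = sum(vi * RONi)
Contribution 1: 0.43 * 80.3 = 34.529
Contribution 2: 0.57 * 68.8 = 39.216
RON_blend = 34.529 + 39.216 = 73.745

73.745


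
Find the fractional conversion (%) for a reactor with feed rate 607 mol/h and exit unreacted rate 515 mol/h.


X = (F_in - F_out) / F_in * 100
Moles reacted = 607 - 515 = 92
X = 92 / 607 * 100
= 0.1516 * 100
= 15.16 %

15.16 %


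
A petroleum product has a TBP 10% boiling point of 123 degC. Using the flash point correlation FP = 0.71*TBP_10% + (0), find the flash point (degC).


FP = 0.71 * 123 + (0) = 87.33

87.33 degC


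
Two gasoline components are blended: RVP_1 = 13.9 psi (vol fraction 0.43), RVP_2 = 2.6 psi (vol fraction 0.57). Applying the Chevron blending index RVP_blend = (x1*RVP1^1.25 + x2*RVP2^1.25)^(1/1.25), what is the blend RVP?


Chevron index: RVP_blend = (sum xi*RVPi^1.25)^(1/1.25)
RVP^1.25 terms: 0.43 * 13.9^1.25 + 0.57 * 2.6^1.25 = 13.4227
RVP_blend = 13.4227^(1/1.25) = 7.985

7.985 psi


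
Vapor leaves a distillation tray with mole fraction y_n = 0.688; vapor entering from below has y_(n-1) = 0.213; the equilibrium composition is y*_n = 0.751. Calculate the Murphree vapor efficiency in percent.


Murphree vapor efficiency: EMV = (y_n - y_(n-1)) / (y*_n - y_(n-1)) * 100
EMV = (0.688 - 0.213) / (0.751 - 0.213) * 100 = 0.475 / 0.538 * 100 = 88.29

88.29 %


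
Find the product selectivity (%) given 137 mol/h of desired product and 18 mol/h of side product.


Selectivity = desired / (desired + undesired) * 100
Total products = 137 + 18 = 155 mol/h
S = 137 / 155 * 100
= 0.8839 * 100
= 88.39 %

88.39 %


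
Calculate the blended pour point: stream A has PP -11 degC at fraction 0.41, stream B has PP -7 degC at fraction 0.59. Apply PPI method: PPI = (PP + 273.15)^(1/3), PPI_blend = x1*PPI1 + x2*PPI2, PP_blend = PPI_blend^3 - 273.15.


PPI_1 = (-11 + 273.15)^(1/3) = 6.400049
PPI_2 = (-7 + 273.15)^(1/3) = 6.432436
PPI_blend = 0.41 * 6.400049 + 0.59 * 6.432436 = 6.419157
PP_blend = 6.419157^3 - 273.15 = 264.5051 - 273.15 = -8.64

-8.64 degC


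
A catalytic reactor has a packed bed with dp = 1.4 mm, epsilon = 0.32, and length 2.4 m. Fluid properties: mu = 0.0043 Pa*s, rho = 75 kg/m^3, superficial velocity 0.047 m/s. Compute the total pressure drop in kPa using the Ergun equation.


dp = 1.4 mm = 0.0014 m
Viscous term = 150*0.0043*0.047*(1-0.32)^2 / (0.0014^2*0.32^3) = 218258
Inertial term = 1.75*75*0.047^2*(1-0.32) / (0.0014*0.32^3) = 4297.6
dP/L = 218258 + 4297.6 = 222556 Pa/m
dP = 222556 * 2.4 / 1000 = 534.1 kPa

534.1 kPa


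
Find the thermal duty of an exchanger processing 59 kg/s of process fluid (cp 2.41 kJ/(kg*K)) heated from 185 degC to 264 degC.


Q = m_dot * cp * delta_T
delta_T = 264 - 185 = 79 K
Q = 59 * 2.41 * 79
= 142.19 * 79
= 11233.01 kW

11233.01 kW


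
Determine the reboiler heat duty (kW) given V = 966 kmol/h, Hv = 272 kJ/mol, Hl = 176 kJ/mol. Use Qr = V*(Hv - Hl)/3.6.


Qr = 966 * (272 - 176) / 3.6 = 966 * 96 / 3.6 = 25760

25760 kW


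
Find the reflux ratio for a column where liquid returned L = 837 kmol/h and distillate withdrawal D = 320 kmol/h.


Reflux ratio definition: R = L / D (liquid returned / distillate withdrawn)
L = 837 kmol/h, D = 320 kmol/h
R = 837 / 320 = 2.616

2.616


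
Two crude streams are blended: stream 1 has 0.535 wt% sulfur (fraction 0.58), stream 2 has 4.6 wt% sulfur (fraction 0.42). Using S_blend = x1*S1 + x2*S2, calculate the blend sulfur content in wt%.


Linear sulfur blending: S_blend = x1*S1 + x2*S2
Contribution 1: 0.58 * 0.535 = 0.3103 wt%
Contribution 2: 0.42 * 4.6 = 1.932 wt%
S_blend = 0.3103 + 1.932 = 2.2423

2.2423 wt%


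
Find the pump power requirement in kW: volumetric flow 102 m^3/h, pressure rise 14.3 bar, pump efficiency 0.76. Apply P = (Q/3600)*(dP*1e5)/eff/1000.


Q = 102 / 3600 = 0.0283333 m^3/s
P = 0.0283333 * (14.3 * 1e5) / 0.76 / 1000 = 53.31

53.31 kW


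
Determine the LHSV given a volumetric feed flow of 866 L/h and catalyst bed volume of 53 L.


LHSV = volumetric feed rate / catalyst volume
= 866 L/h / 53 L
= 16.34 h^-1

16.34 h^-1


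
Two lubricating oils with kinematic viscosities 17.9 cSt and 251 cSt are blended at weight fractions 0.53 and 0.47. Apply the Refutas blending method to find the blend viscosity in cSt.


Refutas method: VBN_i = 14.534*ln(ln(visc_i + 0.8)) + 10.975, blended linearly by mass fraction; since VBN is linear in VBI_i = ln(ln(visc_i + 0.8)) and the fractions sum to 1, blend VBI directly: visc = exp(exp(VBI_blend)) - 0.8
VBI_1 = ln(ln(17.9 + 0.8)) = 1.0745
VBI_2 = ln(ln(251 + 0.8)) = 1.70994
VBI_blend = 0.53 * 1.0745 + 0.47 * 1.70994 = 1.37316
visc_blend = exp(exp(1.37316)) - 0.8 = 51.02

51.02 cSt


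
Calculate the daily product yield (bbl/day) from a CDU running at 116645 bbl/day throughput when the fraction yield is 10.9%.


Crude throughput = 116645 bbl/day
Fraction yield = 10.9%
yield = throughput * fraction / 100
yield = 116645 * 10.9 / 100 = 12714.305

12714.305 bbl/day


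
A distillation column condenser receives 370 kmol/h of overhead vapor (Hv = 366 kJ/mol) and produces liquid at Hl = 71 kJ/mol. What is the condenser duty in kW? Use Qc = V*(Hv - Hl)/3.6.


Qc = 370 * (366 - 71) / 3.6 = 370 * 295 / 3.6 = 30320

30320 kW


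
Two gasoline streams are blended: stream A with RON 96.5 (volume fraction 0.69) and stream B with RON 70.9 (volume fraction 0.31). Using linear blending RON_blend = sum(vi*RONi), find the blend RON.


Linear blending: RON_blend = sum(vi * RONi)
Contribution 1: 0.69 * 96.5 = 66.585
Contribution 2: 0.31 * 70.9 = 21.979
RON_blend = 66.585 + 21.979 = 88.564

88.564


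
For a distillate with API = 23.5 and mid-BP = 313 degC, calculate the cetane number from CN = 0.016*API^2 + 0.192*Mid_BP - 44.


CN = 0.016 * 23.5^2 + 0.192 * 313 - 44
CN = 8.836 + 60.096 - 44 = 24.932

24.932


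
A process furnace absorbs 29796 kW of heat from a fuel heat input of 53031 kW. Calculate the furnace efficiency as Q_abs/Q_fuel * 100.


Furnace efficiency = Q_absorbed / Q_fuel * 100
= 29796 / 53031 * 100 = 56.19

56.19 %


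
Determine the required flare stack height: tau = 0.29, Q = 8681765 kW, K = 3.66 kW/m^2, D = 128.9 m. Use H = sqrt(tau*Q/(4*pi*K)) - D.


tau*Q/(4*pi*K) = 0.29 * 8681765 / (4 * pi * 3.66) = 54741.3
sqrt(54741.3) = 233.969
H = 233.969 - 128.9 = 105.1

105.1 m


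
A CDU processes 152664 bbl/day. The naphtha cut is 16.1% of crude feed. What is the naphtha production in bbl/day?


Crude throughput = 152664 bbl/day
Fraction yield = 16.1%
yield = throughput * fraction / 100
yield = 152664 * 16.1 / 100 = 24578.904

24578.904 bbl/day


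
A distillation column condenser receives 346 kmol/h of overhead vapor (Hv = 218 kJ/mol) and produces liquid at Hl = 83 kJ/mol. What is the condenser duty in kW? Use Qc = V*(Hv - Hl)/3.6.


Qc = 346 * (218 - 83) / 3.6 = 346 * 135 / 3.6 = 12980

12980 kW


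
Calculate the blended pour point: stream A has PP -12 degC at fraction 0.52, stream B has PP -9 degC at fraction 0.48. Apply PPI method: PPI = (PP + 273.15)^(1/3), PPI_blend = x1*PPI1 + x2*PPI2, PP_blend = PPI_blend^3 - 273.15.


PPI_1 = (-12 + 273.15)^(1/3) = 6.391901
PPI_2 = (-9 + 273.15)^(1/3) = 6.416283
PPI_blend = 0.52 * 6.391901 + 0.48 * 6.416283 = 6.403604
PP_blend = 6.403604^3 - 273.15 = 262.5871 - 273.15 = -10.56

-10.56 degC


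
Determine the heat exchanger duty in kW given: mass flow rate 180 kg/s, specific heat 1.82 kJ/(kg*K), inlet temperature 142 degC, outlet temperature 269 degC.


Q = m_dot * cp * delta_T
delta_T = 269 - 142 = 127 K
Q = 180 * 1.82 * 127
= 327.6 * 127
= 41605.2 kW

41605.2 kW


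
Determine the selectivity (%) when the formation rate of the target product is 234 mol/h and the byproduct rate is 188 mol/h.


Selectivity = desired / (desired + undesired) * 100
Total products = 234 + 188 = 422 mol/h
S = 234 / 422 * 100
= 0.5545 * 100
= 55.45 %

55.45 %


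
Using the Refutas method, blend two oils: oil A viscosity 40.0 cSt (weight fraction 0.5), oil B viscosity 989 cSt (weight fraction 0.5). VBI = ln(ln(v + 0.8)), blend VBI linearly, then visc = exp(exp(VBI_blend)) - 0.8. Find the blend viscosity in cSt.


Refutas method: VBN_i = 14.534*ln(ln(visc_i + 0.8)) + 10.975, blended linearly by mass fraction; since VBN is linear in VBI_i = ln(ln(visc_i + 0.8)) and the fractions sum to 1, blend VBI directly: visc = exp(exp(VBI_blend)) - 0.8
VBI_1 = ln(ln(40.0 + 0.8)) = 1.31068
VBI_2 = ln(ln(989 + 0.8)) = 1.93116
VBI_blend = 0.5 * 1.31068 + 0.5 * 1.93116 = 1.62092
visc_blend = exp(exp(1.62092)) - 0.8 = 156.4

156.4 cSt


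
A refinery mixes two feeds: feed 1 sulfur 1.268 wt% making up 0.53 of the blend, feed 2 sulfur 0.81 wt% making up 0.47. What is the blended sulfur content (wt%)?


Linear sulfur blending: S_blend = x1*S1 + x2*S2
Contribution 1: 0.53 * 1.268 = 0.67204 wt%
Contribution 2: 0.47 * 0.81 = 0.3807 wt%
S_blend = 0.67204 + 0.3807 = 1.05274

1.05274 wt%


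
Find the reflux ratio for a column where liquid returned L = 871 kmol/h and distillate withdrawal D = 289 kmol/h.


Reflux ratio definition: R = L / D (liquid returned / distillate withdrawn)
L = 871 kmol/h, D = 289 kmol/h
R = 871 / 289 = 3.014

3.014


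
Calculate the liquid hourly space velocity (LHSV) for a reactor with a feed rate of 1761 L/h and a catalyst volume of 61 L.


LHSV = volumetric feed rate / catalyst volume
= 1761 L/h / 61 L
= 28.87 h^-1

28.87 h^-1


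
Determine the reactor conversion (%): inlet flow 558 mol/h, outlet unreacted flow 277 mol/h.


X = (F_in - F_out) / F_in * 100
Moles reacted = 558 - 277 = 281
X = 281 / 558 * 100
= 0.5036 * 100
= 50.36 %

50.36 %


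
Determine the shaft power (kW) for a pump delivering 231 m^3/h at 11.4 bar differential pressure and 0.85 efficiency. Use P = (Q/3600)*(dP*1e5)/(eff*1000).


Q = 231 / 3600 = 0.0641667 m^3/s
P = 0.0641667 * (11.4 * 1e5) / 0.85 / 1000 = 86.06

86.06 kW
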